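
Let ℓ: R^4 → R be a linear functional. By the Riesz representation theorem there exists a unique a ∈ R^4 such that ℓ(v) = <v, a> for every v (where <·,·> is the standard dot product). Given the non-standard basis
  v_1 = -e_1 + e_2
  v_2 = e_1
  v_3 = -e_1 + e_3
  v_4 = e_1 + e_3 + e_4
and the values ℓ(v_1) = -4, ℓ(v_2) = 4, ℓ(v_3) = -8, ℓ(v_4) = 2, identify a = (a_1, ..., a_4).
a = (4, 0, -4, 2)

Write a = (a_1, ..., a_4) in the standard basis. For each basis vector v_i, ℓ(v_i) = <v_i, a> is a linear equation in the a_j's. Collect the n equations into a matrix system V a = ℓ, where row i of V is v_i (expressed in the standard basis). Since V is invertible (lower-triangular with 1s on the diagonal, up to permutation), solve by back-substitution:
  V =
[[-1, 1, 0, 0],
 [1, 0, 0, 0],
 [-1, 0, 1, 0],
 [1, 0, 1, 1]]
  V a = (-4, 4, -8, 2)
Solving gives a = (4, 0, -4, 2).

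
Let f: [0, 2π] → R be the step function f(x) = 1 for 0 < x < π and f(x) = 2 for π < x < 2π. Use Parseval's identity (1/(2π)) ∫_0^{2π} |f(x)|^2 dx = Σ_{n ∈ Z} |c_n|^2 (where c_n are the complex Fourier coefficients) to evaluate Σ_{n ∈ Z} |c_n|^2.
Σ |c_n|^2 = 5/2

Parseval equates the L^2 energy of f (normalised by 1/(2π)) with the ℓ^2 sum of its Fourier coefficients: (1/(2π)) ∫_0^{2π} |f|^2 = Σ |c_n|^2.
Compute the left side: (1/(2π)) [∫_0^π 1^2 dx + ∫_π^{2π} 2^2 dx] = (1/(2π)) · (1π + 4π) = (1 + 4)/2 = 5/2.
So Σ_{n ∈ Z} |c_n|^2 = 5/2.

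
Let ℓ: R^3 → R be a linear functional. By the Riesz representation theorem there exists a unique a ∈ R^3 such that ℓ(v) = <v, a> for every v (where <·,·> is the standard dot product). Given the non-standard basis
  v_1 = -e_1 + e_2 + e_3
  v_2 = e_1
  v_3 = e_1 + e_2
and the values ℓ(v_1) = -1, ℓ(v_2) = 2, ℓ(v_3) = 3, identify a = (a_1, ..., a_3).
a = (2, 1, 0)

Write a = (a_1, ..., a_3) in the standard basis. For each basis vector v_i, ℓ(v_i) = <v_i, a> is a linear equation in the a_j's. Collect the n equations into a matrix system V a = ℓ, where row i of V is v_i (expressed in the standard basis). Since V is invertible (lower-triangular with 1s on the diagonal, up to permutation), solve by back-substitution:
  V =
[[-1, 1, 1],
 [1, 0, 0],
 [1, 1, 0]]
  V a = (-1, 2, 3)
Solving gives a = (2, 1, 0).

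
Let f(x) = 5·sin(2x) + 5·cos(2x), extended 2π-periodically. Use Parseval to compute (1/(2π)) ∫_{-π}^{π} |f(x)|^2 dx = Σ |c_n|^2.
Σ |c_n|^2 = 25

Expand |f|^2 and use orthogonality of {sin(nx), cos(mx)} on [-π, π]:
  ∫_{-π}^{π} sin(nx)^2 dx = π, ∫ cos(mx)^2 dx = π, and cross terms integrate to 0.
So ∫_{-π}^{π} f(x)^2 dx = 5^2 · π + 5^2 · π = (25 + 25)π.
Divide by 2π: (25 + 25)/2 = 25.
By Parseval, this equals Σ |c_n|^2.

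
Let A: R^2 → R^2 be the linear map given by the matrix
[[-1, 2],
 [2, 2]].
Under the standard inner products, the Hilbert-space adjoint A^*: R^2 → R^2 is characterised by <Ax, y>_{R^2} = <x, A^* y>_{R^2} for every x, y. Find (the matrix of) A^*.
A^* = A^T =
[[-1, 2],
 [2, 2]]

For real matrices with standard dot products, the defining identity <Ax, y> = <x, A^* y> gives (Ax)^T y = x^T (A^*) y, i.e. x^T A^T y = x^T (A^*) y. Since this holds for all x, y, we must have A^* = A^T. Therefore
A^* =
[[-1, 2],
 [2, 2]].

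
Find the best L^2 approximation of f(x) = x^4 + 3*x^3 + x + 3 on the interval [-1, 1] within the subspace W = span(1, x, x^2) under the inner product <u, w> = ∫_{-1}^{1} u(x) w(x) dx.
g(x) = 6*x^2/7 + 14*x/5 + 102/35

The best approximation g ∈ W is the orthogonal projection of f onto W. Writing g = a_0 + a_1 x + a_2 x^2, the coefficients solve the normal equations G · a = b where
  G_{ij} = <φ_i, φ_j> and b_i = <f, φ_i>, with φ_0 = 1, φ_1 = x, φ_2 = x^2.
G =
  [2, 0, 2/3]
  [0, 2/3, 0]
  [2/3, 0, 2/5],
b = (32/5, 28/15, 16/7).
Solving gives a_0 = 102/35, a_1 = 14/5, a_2 = 6/7, so
  g(x) = 6*x^2/7 + 14*x/5 + 102/35.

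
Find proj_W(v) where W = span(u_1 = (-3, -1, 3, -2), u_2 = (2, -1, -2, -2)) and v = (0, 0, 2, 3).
proj_W(v) = (-1, 6/5, 1, 12/5)

Set up U = [u_1 | ... | u_2] ∈ R^(4×2). The projector onto W = col(U) is P = U (U^T U)^(-1) U^T.
Compute U^T U =
  [23, -7]
  [-7, 13],
and U^T v = (0, -10).
Solve U^T U · c = U^T v for the coefficients: c = (-7/25, -23/25). The projection is proj_W(v) = U c.
Check: (v - proj_W(v)) · u_1 = 0  (should be 0).
Check: (v - proj_W(v)) · u_2 = 0  (should be 0).
Result: proj_W(v) = (-1, 6/5, 1, 12/5).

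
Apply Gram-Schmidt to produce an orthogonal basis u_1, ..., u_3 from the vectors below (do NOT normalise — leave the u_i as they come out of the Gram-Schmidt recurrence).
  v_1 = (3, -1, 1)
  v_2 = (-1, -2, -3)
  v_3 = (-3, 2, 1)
Orthogonal basis:
  u_1 = (3, -1, 1)
  u_2 = (1/11, -26/11, -29/11)
  u_3 = (-5/23, -8/23, 7/23)

Apply the Gram-Schmidt recurrence
  u_1 = v_1
  u_i = v_i − Σ_{j<i} ((v_i · u_j) / (u_j · u_j)) · u_j.

Step by step this gives:
  u_1 = (3, -1, 1)
  u_2 = (1/11, -26/11, -29/11)
  u_3 = (-5/23, -8/23, 7/23)

Orthogonality check:
  u_2 · u_1 = 0 (should be 0)
  u_3 · u_1 = 0 (should be 0)
  u_3 · u_2 = 0 (should be 0)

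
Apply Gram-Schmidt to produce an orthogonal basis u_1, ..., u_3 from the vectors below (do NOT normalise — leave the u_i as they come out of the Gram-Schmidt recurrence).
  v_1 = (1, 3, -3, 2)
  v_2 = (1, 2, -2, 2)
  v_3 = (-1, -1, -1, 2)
Orthogonal basis:
  u_1 = (1, 3, -3, 2)
  u_2 = (6/23, -5/23, 5/23, 12/23)
  u_3 = (-8/5, -1, -1, 4/5)

Apply the Gram-Schmidt recurrence
  u_1 = v_1
  u_i = v_i − Σ_{j<i} ((v_i · u_j) / (u_j · u_j)) · u_j.

Step by step this gives:
  u_1 = (1, 3, -3, 2)
  u_2 = (6/23, -5/23, 5/23, 12/23)
  u_3 = (-8/5, -1, -1, 4/5)

Orthogonality check:
  u_2 · u_1 = 0 (should be 0)
  u_3 · u_1 = 0 (should be 0)
  u_3 · u_2 = 0 (should be 0)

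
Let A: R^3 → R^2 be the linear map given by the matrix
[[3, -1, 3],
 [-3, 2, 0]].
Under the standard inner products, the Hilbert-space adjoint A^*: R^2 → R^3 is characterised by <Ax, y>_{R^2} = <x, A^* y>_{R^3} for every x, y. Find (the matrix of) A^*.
A^* = A^T =
[[3, -3],
 [-1, 2],
 [3, 0]]

For real matrices with standard dot products, the defining identity <Ax, y> = <x, A^* y> gives (Ax)^T y = x^T (A^*) y, i.e. x^T A^T y = x^T (A^*) y. Since this holds for all x, y, we must have A^* = A^T. Therefore
A^* =
[[3, -3],
 [-1, 2],
 [3, 0]].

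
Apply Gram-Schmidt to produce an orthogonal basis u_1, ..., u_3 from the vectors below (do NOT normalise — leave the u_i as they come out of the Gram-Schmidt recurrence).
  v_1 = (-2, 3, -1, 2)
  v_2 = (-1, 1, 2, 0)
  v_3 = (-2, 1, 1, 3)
Orthogonal basis:
  u_1 = (-2, 3, -1, 2)
  u_2 = (-2/3, 1/2, 13/6, -1/3)
  u_3 = (-10/33, -14/11, 16/33, 61/33)

Apply the Gram-Schmidt recurrence
  u_1 = v_1
  u_i = v_i − Σ_{j<i} ((v_i · u_j) / (u_j · u_j)) · u_j.

Step by step this gives:
  u_1 = (-2, 3, -1, 2)
  u_2 = (-2/3, 1/2, 13/6, -1/3)
  u_3 = (-10/33, -14/11, 16/33, 61/33)

Orthogonality check:
  u_2 · u_1 = 0 (should be 0)
  u_3 · u_1 = 0 (should be 0)
  u_3 · u_2 = 0 (should be 0)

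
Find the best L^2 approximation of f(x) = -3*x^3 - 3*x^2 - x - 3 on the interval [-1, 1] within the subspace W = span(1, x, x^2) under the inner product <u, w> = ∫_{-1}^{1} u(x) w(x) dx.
g(x) = -3*x^2 - 14*x/5 - 3

The best approximation g ∈ W is the orthogonal projection of f onto W. Writing g = a_0 + a_1 x + a_2 x^2, the coefficients solve the normal equations G · a = b where
  G_{ij} = <φ_i, φ_j> and b_i = <f, φ_i>, with φ_0 = 1, φ_1 = x, φ_2 = x^2.
G =
  [2, 0, 2/3]
  [0, 2/3, 0]
  [2/3, 0, 2/5],
b = (-8, -28/15, -16/5).
Solving gives a_0 = -3, a_1 = -14/5, a_2 = -3, so
  g(x) = -3*x^2 - 14*x/5 - 3.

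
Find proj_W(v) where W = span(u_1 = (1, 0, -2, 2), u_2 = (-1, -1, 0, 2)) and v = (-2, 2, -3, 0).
proj_W(v) = (4/5, 4/15, -16/15, 8/15)

Set up U = [u_1 | ... | u_2] ∈ R^(4×2). The projector onto W = col(U) is P = U (U^T U)^(-1) U^T.
Compute U^T U =
  [9, 3]
  [3, 6],
and U^T v = (4, 0).
Solve U^T U · c = U^T v for the coefficients: c = (8/15, -4/15). The projection is proj_W(v) = U c.
Check: (v - proj_W(v)) · u_1 = 0  (should be 0).
Check: (v - proj_W(v)) · u_2 = 0  (should be 0).
Result: proj_W(v) = (4/5, 4/15, -16/15, 8/15).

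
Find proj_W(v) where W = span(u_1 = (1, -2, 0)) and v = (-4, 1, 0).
proj_W(v) = (-6/5, 12/5, 0)

Set up U = [u_1 | ... | u_1] ∈ R^(3×1). The projector onto W = col(U) is P = U (U^T U)^(-1) U^T.
Compute U^T U =
  [5],
and U^T v = (-6).
Solve U^T U · c = U^T v for the coefficients: c = (-6/5). The projection is proj_W(v) = U c.
Check: (v - proj_W(v)) · u_1 = 0  (should be 0).
Result: proj_W(v) = (-6/5, 12/5, 0).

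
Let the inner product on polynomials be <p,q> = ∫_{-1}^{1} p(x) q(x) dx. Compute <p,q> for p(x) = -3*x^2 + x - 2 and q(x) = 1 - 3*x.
<p,q> = -8

Expand the product: p(x)·q(x) = 9*x^3 - 6*x^2 + 7*x - 2.
∫_{-1}^{1} of each monomial x^k gives [2/(k+1) if k even, 0 if k odd]. Integrating term-by-term (or equivalently evaluating the antiderivative F(x) = 9*x^4/4 - 2*x^3 + 7*x^2/2 - 2*x at the endpoints):
  F(1) − F(−1) = 7/4 − (39/4) = -8.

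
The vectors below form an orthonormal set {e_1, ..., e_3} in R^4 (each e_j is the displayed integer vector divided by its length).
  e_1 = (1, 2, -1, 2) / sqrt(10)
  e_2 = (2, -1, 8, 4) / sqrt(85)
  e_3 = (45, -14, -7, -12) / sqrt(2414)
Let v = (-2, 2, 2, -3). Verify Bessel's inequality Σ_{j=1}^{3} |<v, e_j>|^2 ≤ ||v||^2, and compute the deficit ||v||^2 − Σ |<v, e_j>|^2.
Σ |<v, e_j>|^2 = 530/71; ||v||^2 = 21; deficit = 961/71

Write each e_j = u_j / sqrt(<u_j, u_j>) where u_j is the displayed integer vector. Then <v, e_j> = <v, u_j> / sqrt(<u_j, u_j>), so |<v, e_j>|^2 = <v, u_j>^2 / <u_j, u_j>.
Coefficients: <v, e_1> = -6/sqrt(10), <v, e_2> = -2/sqrt(85), <v, e_3> = -96/sqrt(2414).
Square and sum: Σ |<v, e_j>|^2 = 530/71.
Compute ||v||^2 = v·v = 21.
Deficit = 21 − 530/71 = 961/71 ≥ 0, confirming Bessel's inequality. (The deficit equals ||v − Σ <v,e_j> e_j||^2, the squared distance from v to span{e_j}.)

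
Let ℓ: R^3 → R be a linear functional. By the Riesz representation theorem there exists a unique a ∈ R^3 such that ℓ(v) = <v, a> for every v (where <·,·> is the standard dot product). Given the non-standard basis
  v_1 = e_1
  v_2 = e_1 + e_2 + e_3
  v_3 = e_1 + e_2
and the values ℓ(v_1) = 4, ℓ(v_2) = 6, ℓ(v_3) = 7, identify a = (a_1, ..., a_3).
a = (4, 3, -1)

Write a = (a_1, ..., a_3) in the standard basis. For each basis vector v_i, ℓ(v_i) = <v_i, a> is a linear equation in the a_j's. Collect the n equations into a matrix system V a = ℓ, where row i of V is v_i (expressed in the standard basis). Since V is invertible (lower-triangular with 1s on the diagonal, up to permutation), solve by back-substitution:
  V =
[[1, 0, 0],
 [1, 1, 1],
 [1, 1, 0]]
  V a = (4, 6, 7)
Solving gives a = (4, 3, -1).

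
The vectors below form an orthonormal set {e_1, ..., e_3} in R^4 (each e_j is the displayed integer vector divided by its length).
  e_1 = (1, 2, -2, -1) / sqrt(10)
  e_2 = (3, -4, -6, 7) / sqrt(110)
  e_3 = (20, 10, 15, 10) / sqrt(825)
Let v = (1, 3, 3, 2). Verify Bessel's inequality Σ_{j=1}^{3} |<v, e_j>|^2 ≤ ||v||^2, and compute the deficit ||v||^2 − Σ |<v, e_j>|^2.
Σ |<v, e_j>|^2 = 53/3; ||v||^2 = 23; deficit = 16/3

Write each e_j = u_j / sqrt(<u_j, u_j>) where u_j is the displayed integer vector. Then <v, e_j> = <v, u_j> / sqrt(<u_j, u_j>), so |<v, e_j>|^2 = <v, u_j>^2 / <u_j, u_j>.
Coefficients: <v, e_1> = -1/sqrt(10), <v, e_2> = -13/sqrt(110), <v, e_3> = 115/sqrt(825).
Square and sum: Σ |<v, e_j>|^2 = 53/3.
Compute ||v||^2 = v·v = 23.
Deficit = 23 − 53/3 = 16/3 ≥ 0, confirming Bessel's inequality. (The deficit equals ||v − Σ <v,e_j> e_j||^2, the squared distance from v to span{e_j}.)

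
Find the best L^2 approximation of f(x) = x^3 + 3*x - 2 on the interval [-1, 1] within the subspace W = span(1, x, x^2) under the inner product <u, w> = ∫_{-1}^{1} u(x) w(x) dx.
g(x) = 18*x/5 - 2

The best approximation g ∈ W is the orthogonal projection of f onto W. Writing g = a_0 + a_1 x + a_2 x^2, the coefficients solve the normal equations G · a = b where
  G_{ij} = <φ_i, φ_j> and b_i = <f, φ_i>, with φ_0 = 1, φ_1 = x, φ_2 = x^2.
G =
  [2, 0, 2/3]
  [0, 2/3, 0]
  [2/3, 0, 2/5],
b = (-4, 12/5, -4/3).
Solving gives a_0 = -2, a_1 = 18/5, a_2 = 0, so
  g(x) = 18*x/5 - 2.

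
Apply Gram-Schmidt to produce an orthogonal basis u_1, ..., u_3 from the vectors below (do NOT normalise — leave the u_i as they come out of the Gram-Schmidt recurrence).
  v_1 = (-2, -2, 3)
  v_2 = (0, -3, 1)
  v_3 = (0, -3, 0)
Orthogonal basis:
  u_1 = (-2, -2, 3)
  u_2 = (18/17, -33/17, -10/17)
  u_3 = (-42/89, -12/89, -36/89)

Apply the Gram-Schmidt recurrence
  u_1 = v_1
  u_i = v_i − Σ_{j<i} ((v_i · u_j) / (u_j · u_j)) · u_j.

Step by step this gives:
  u_1 = (-2, -2, 3)
  u_2 = (18/17, -33/17, -10/17)
  u_3 = (-42/89, -12/89, -36/89)

Orthogonality check:
  u_2 · u_1 = 0 (should be 0)
  u_3 · u_1 = 0 (should be 0)
  u_3 · u_2 = 0 (should be 0)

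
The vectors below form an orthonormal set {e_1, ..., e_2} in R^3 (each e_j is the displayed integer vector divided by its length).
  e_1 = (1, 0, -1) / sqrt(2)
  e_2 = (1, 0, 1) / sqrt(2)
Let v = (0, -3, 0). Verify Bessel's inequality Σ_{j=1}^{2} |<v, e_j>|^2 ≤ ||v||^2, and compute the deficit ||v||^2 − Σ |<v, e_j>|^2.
Σ |<v, e_j>|^2 = 0; ||v||^2 = 9; deficit = 9

Write each e_j = u_j / sqrt(<u_j, u_j>) where u_j is the displayed integer vector. Then <v, e_j> = <v, u_j> / sqrt(<u_j, u_j>), so |<v, e_j>|^2 = <v, u_j>^2 / <u_j, u_j>.
Coefficients: <v, e_1> = 0/sqrt(2), <v, e_2> = 0/sqrt(2).
Square and sum: Σ |<v, e_j>|^2 = 0.
Compute ||v||^2 = v·v = 9.
Deficit = 9 − 0 = 9 ≥ 0, confirming Bessel's inequality. (The deficit equals ||v − Σ <v,e_j> e_j||^2, the squared distance from v to span{e_j}.)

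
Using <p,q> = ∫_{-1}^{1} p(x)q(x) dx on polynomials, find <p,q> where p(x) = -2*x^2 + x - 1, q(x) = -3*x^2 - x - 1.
<p,q> = 106/15

Expand the product: p(x)·q(x) = 6*x^4 - x^3 + 4*x^2 + 1.
∫_{-1}^{1} of each monomial x^k gives [2/(k+1) if k even, 0 if k odd]. Integrating term-by-term (or equivalently evaluating the antiderivative F(x) = 6*x^5/5 - x^4/4 + 4*x^3/3 + x at the endpoints):
  F(1) − F(−1) = 197/60 − (-227/60) = 106/15.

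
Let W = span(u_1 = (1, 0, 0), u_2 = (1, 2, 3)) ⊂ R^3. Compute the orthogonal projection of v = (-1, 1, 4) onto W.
proj_W(v) = (-1, 28/13, 42/13)

Set up U = [u_1 | ... | u_2] ∈ R^(3×2). The projector onto W = col(U) is P = U (U^T U)^(-1) U^T.
Compute U^T U =
  [1, 1]
  [1, 14],
and U^T v = (-1, 13).
Solve U^T U · c = U^T v for the coefficients: c = (-27/13, 14/13). The projection is proj_W(v) = U c.
Check: (v - proj_W(v)) · u_1 = 0  (should be 0).
Check: (v - proj_W(v)) · u_2 = 0  (should be 0).
Result: proj_W(v) = (-1, 28/13, 42/13).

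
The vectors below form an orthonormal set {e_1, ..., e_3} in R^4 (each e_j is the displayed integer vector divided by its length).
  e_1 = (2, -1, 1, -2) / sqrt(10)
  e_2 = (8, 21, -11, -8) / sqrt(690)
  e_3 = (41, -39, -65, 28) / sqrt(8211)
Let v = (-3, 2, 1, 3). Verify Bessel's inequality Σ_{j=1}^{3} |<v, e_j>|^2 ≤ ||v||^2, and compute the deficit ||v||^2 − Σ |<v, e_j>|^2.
Σ |<v, e_j>|^2 = 363/17; ||v||^2 = 23; deficit = 28/17

Write each e_j = u_j / sqrt(<u_j, u_j>) where u_j is the displayed integer vector. Then <v, e_j> = <v, u_j> / sqrt(<u_j, u_j>), so |<v, e_j>|^2 = <v, u_j>^2 / <u_j, u_j>.
Coefficients: <v, e_1> = -13/sqrt(10), <v, e_2> = -17/sqrt(690), <v, e_3> = -182/sqrt(8211).
Square and sum: Σ |<v, e_j>|^2 = 363/17.
Compute ||v||^2 = v·v = 23.
Deficit = 23 − 363/17 = 28/17 ≥ 0, confirming Bessel's inequality. (The deficit equals ||v − Σ <v,e_j> e_j||^2, the squared distance from v to span{e_j}.)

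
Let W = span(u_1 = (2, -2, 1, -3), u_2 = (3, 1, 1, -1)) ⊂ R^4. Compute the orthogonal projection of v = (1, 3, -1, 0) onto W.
proj_W(v) = (5/4, 165/76, 15/76, 85/76)

Set up U = [u_1 | ... | u_2] ∈ R^(4×2). The projector onto W = col(U) is P = U (U^T U)^(-1) U^T.
Compute U^T U =
  [18, 8]
  [8, 12],
and U^T v = (-5, 5).
Solve U^T U · c = U^T v for the coefficients: c = (-25/38, 65/76). The projection is proj_W(v) = U c.
Check: (v - proj_W(v)) · u_1 = 0  (should be 0).
Check: (v - proj_W(v)) · u_2 = 0  (should be 0).
Result: proj_W(v) = (5/4, 165/76, 15/76, 85/76).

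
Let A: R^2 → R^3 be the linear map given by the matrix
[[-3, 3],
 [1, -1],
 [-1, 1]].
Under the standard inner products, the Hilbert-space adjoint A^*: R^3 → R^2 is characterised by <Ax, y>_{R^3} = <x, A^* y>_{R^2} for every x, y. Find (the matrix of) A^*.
A^* = A^T =
[[-3, 1, -1],
 [3, -1, 1]]

For real matrices with standard dot products, the defining identity <Ax, y> = <x, A^* y> gives (Ax)^T y = x^T (A^*) y, i.e. x^T A^T y = x^T (A^*) y. Since this holds for all x, y, we must have A^* = A^T. Therefore
A^* =
[[-3, 1, -1],
 [3, -1, 1]].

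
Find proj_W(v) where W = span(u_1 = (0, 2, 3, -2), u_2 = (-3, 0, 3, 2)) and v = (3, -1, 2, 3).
proj_W(v) = (-183/349, -118/349, 6/349, 240/349)

Set up U = [u_1 | ... | u_2] ∈ R^(4×2). The projector onto W = col(U) is P = U (U^T U)^(-1) U^T.
Compute U^T U =
  [17, 5]
  [5, 22],
and U^T v = (-2, 3).
Solve U^T U · c = U^T v for the coefficients: c = (-59/349, 61/349). The projection is proj_W(v) = U c.
Check: (v - proj_W(v)) · u_1 = 0  (should be 0).
Check: (v - proj_W(v)) · u_2 = 0  (should be 0).
Result: proj_W(v) = (-183/349, -118/349, 6/349, 240/349).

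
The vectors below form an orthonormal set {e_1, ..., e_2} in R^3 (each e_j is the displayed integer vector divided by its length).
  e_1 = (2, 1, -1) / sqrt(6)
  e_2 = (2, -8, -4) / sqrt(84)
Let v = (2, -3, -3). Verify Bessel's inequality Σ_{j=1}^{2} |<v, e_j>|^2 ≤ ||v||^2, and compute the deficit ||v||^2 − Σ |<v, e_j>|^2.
Σ |<v, e_j>|^2 = 152/7; ||v||^2 = 22; deficit = 2/7

Write each e_j = u_j / sqrt(<u_j, u_j>) where u_j is the displayed integer vector. Then <v, e_j> = <v, u_j> / sqrt(<u_j, u_j>), so |<v, e_j>|^2 = <v, u_j>^2 / <u_j, u_j>.
Coefficients: <v, e_1> = 4/sqrt(6), <v, e_2> = 40/sqrt(84).
Square and sum: Σ |<v, e_j>|^2 = 152/7.
Compute ||v||^2 = v·v = 22.
Deficit = 22 − 152/7 = 2/7 ≥ 0, confirming Bessel's inequality. (The deficit equals ||v − Σ <v,e_j> e_j||^2, the squared distance from v to span{e_j}.)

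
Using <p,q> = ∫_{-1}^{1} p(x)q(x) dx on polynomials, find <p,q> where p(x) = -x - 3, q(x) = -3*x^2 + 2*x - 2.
<p,q> = 50/3

Expand the product: p(x)·q(x) = 3*x^3 + 7*x^2 - 4*x + 6.
∫_{-1}^{1} of each monomial x^k gives [2/(k+1) if k even, 0 if k odd]. Integrating term-by-term (or equivalently evaluating the antiderivative F(x) = 3*x^4/4 + 7*x^3/3 - 2*x^2 + 6*x at the endpoints):
  F(1) − F(−1) = 85/12 − (-115/12) = 50/3.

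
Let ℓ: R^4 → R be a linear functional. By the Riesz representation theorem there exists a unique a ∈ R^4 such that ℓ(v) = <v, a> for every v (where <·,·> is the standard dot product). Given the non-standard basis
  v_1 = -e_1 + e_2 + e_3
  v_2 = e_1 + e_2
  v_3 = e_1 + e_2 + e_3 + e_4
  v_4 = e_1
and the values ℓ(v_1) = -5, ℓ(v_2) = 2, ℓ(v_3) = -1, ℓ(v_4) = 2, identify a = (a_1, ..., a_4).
a = (2, 0, -3, 0)

Write a = (a_1, ..., a_4) in the standard basis. For each basis vector v_i, ℓ(v_i) = <v_i, a> is a linear equation in the a_j's. Collect the n equations into a matrix system V a = ℓ, where row i of V is v_i (expressed in the standard basis). Since V is invertible (lower-triangular with 1s on the diagonal, up to permutation), solve by back-substitution:
  V =
[[-1, 1, 1, 0],
 [1, 1, 0, 0],
 [1, 1, 1, 1],
 [1, 0, 0, 0]]
  V a = (-5, 2, -1, 2)
Solving gives a = (2, 0, -3, 0).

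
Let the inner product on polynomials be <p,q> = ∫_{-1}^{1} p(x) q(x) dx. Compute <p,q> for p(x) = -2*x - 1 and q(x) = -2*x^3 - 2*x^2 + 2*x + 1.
<p,q> = -26/15

Expand the product: p(x)·q(x) = 4*x^4 + 6*x^3 - 2*x^2 - 4*x - 1.
∫_{-1}^{1} of each monomial x^k gives [2/(k+1) if k even, 0 if k odd]. Integrating term-by-term (or equivalently evaluating the antiderivative F(x) = 4*x^5/5 + 3*x^4/2 - 2*x^3/3 - 2*x^2 - x at the endpoints):
  F(1) − F(−1) = -41/30 − (11/30) = -26/15.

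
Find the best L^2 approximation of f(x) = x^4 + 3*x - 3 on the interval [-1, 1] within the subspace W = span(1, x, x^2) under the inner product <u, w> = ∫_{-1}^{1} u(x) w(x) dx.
g(x) = 6*x^2/7 + 3*x - 108/35

The best approximation g ∈ W is the orthogonal projection of f onto W. Writing g = a_0 + a_1 x + a_2 x^2, the coefficients solve the normal equations G · a = b where
  G_{ij} = <φ_i, φ_j> and b_i = <f, φ_i>, with φ_0 = 1, φ_1 = x, φ_2 = x^2.
G =
  [2, 0, 2/3]
  [0, 2/3, 0]
  [2/3, 0, 2/5],
b = (-28/5, 2, -12/7).
Solving gives a_0 = -108/35, a_1 = 3, a_2 = 6/7, so
  g(x) = 6*x^2/7 + 3*x - 108/35.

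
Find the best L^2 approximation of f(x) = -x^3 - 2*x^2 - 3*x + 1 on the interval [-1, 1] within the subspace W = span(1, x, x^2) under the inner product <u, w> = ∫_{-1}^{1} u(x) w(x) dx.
g(x) = -2*x^2 - 18*x/5 + 1

The best approximation g ∈ W is the orthogonal projection of f onto W. Writing g = a_0 + a_1 x + a_2 x^2, the coefficients solve the normal equations G · a = b where
  G_{ij} = <φ_i, φ_j> and b_i = <f, φ_i>, with φ_0 = 1, φ_1 = x, φ_2 = x^2.
G =
  [2, 0, 2/3]
  [0, 2/3, 0]
  [2/3, 0, 2/5],
b = (2/3, -12/5, -2/15).
Solving gives a_0 = 1, a_1 = -18/5, a_2 = -2, so
  g(x) = -2*x^2 - 18*x/5 + 1.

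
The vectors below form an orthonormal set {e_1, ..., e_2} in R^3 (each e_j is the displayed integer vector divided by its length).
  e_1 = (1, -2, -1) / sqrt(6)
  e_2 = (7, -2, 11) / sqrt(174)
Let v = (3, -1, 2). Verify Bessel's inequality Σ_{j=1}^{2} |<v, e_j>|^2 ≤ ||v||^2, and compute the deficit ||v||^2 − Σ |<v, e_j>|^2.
Σ |<v, e_j>|^2 = 381/29; ||v||^2 = 14; deficit = 25/29

Write each e_j = u_j / sqrt(<u_j, u_j>) where u_j is the displayed integer vector. Then <v, e_j> = <v, u_j> / sqrt(<u_j, u_j>), so |<v, e_j>|^2 = <v, u_j>^2 / <u_j, u_j>.
Coefficients: <v, e_1> = 3/sqrt(6), <v, e_2> = 45/sqrt(174).
Square and sum: Σ |<v, e_j>|^2 = 381/29.
Compute ||v||^2 = v·v = 14.
Deficit = 14 − 381/29 = 25/29 ≥ 0, confirming Bessel's inequality. (The deficit equals ||v − Σ <v,e_j> e_j||^2, the squared distance from v to span{e_j}.)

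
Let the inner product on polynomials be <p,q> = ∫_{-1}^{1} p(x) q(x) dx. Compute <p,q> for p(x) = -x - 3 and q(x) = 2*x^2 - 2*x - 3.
<p,q> = 46/3

Expand the product: p(x)·q(x) = -2*x^3 - 4*x^2 + 9*x + 9.
∫_{-1}^{1} of each monomial x^k gives [2/(k+1) if k even, 0 if k odd]. Integrating term-by-term (or equivalently evaluating the antiderivative F(x) = -x^4/2 - 4*x^3/3 + 9*x^2/2 + 9*x at the endpoints):
  F(1) − F(−1) = 35/3 − (-11/3) = 46/3.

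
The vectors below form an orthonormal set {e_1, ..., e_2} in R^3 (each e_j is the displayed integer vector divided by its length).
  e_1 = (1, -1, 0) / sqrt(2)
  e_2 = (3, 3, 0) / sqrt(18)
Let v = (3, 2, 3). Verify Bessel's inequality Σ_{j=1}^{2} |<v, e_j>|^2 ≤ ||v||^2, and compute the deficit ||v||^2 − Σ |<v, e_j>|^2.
Σ |<v, e_j>|^2 = 13; ||v||^2 = 22; deficit = 9

Write each e_j = u_j / sqrt(<u_j, u_j>) where u_j is the displayed integer vector. Then <v, e_j> = <v, u_j> / sqrt(<u_j, u_j>), so |<v, e_j>|^2 = <v, u_j>^2 / <u_j, u_j>.
Coefficients: <v, e_1> = 1/sqrt(2), <v, e_2> = 15/sqrt(18).
Square and sum: Σ |<v, e_j>|^2 = 13.
Compute ||v||^2 = v·v = 22.
Deficit = 22 − 13 = 9 ≥ 0, confirming Bessel's inequality. (The deficit equals ||v − Σ <v,e_j> e_j||^2, the squared distance from v to span{e_j}.)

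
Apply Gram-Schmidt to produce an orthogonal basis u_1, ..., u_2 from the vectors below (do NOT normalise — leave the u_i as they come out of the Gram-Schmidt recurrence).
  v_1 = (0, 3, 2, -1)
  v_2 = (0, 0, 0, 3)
Orthogonal basis:
  u_1 = (0, 3, 2, -1)
  u_2 = (0, 9/14, 3/7, 39/14)

Apply the Gram-Schmidt recurrence
  u_1 = v_1
  u_i = v_i − Σ_{j<i} ((v_i · u_j) / (u_j · u_j)) · u_j.

Step by step this gives:
  u_1 = (0, 3, 2, -1)
  u_2 = (0, 9/14, 3/7, 39/14)

Orthogonality check:
  u_2 · u_1 = 0 (should be 0)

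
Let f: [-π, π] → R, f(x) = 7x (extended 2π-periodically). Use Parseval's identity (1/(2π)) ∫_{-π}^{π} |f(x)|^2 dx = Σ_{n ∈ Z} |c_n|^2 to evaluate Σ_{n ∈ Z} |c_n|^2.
Σ |c_n|^2 = 49π^2/3

Expand and integrate term by term over [-π, π]:
  ∫ (7x)^2 dx = 49·(2π^3/3); ∫ 2·7·(0)·x dx = 0 (odd integrand); ∫ 0^2 dx = 0·2π.
So (1/(2π)) ∫_{-π}^{π} (7x)^2 dx = 49π^2/3 + 0 = 49π^2/3.
Parseval ⇒ Σ |c_n|^2 = 49π^2/3.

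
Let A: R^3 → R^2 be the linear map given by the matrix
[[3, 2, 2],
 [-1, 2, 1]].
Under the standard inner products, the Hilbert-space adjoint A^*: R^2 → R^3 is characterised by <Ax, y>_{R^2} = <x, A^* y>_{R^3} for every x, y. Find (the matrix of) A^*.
A^* = A^T =
[[3, -1],
 [2, 2],
 [2, 1]]

For real matrices with standard dot products, the defining identity <Ax, y> = <x, A^* y> gives (Ax)^T y = x^T (A^*) y, i.e. x^T A^T y = x^T (A^*) y. Since this holds for all x, y, we must have A^* = A^T. Therefore
A^* =
[[3, -1],
 [2, 2],
 [2, 1]].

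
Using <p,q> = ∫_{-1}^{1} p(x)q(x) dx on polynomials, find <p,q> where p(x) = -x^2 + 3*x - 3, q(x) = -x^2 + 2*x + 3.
<p,q> = -68/5

Expand the product: p(x)·q(x) = x^4 - 5*x^3 + 6*x^2 + 3*x - 9.
∫_{-1}^{1} of each monomial x^k gives [2/(k+1) if k even, 0 if k odd]. Integrating term-by-term (or equivalently evaluating the antiderivative F(x) = x^5/5 - 5*x^4/4 + 2*x^3 + 3*x^2/2 - 9*x at the endpoints):
  F(1) − F(−1) = -131/20 − (141/20) = -68/5.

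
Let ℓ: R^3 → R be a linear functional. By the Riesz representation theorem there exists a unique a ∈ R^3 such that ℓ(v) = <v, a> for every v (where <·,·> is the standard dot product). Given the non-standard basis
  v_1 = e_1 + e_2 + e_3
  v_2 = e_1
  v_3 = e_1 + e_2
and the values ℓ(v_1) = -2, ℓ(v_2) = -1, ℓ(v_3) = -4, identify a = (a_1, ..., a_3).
a = (-1, -3, 2)

Write a = (a_1, ..., a_3) in the standard basis. For each basis vector v_i, ℓ(v_i) = <v_i, a> is a linear equation in the a_j's. Collect the n equations into a matrix system V a = ℓ, where row i of V is v_i (expressed in the standard basis). Since V is invertible (lower-triangular with 1s on the diagonal, up to permutation), solve by back-substitution:
  V =
[[1, 1, 1],
 [1, 0, 0],
 [1, 1, 0]]
  V a = (-2, -1, -4)
Solving gives a = (-1, -3, 2).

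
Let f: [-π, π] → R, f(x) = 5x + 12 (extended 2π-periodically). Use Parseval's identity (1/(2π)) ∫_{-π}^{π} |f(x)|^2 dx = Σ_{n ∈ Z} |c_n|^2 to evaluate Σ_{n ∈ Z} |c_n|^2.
Σ |c_n|^2 = 25π^2/3 + 144

Expand and integrate term by term over [-π, π]:
  ∫ (5x)^2 dx = 25·(2π^3/3); ∫ 2·5·(12)·x dx = 0 (odd integrand); ∫ 12^2 dx = 144·2π.
So (1/(2π)) ∫_{-π}^{π} (5x + 12)^2 dx = 25π^2/3 + 144 = 25π^2/3 + 144.
Parseval ⇒ Σ |c_n|^2 = 25π^2/3 + 144.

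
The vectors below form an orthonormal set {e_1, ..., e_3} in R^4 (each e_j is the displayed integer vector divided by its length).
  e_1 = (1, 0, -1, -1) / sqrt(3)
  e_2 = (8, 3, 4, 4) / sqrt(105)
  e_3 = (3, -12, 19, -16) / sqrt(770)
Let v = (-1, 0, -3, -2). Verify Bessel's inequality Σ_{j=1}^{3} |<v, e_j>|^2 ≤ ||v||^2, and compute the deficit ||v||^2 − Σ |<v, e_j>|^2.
Σ |<v, e_j>|^2 = 152/11; ||v||^2 = 14; deficit = 2/11

Write each e_j = u_j / sqrt(<u_j, u_j>) where u_j is the displayed integer vector. Then <v, e_j> = <v, u_j> / sqrt(<u_j, u_j>), so |<v, e_j>|^2 = <v, u_j>^2 / <u_j, u_j>.
Coefficients: <v, e_1> = 4/sqrt(3), <v, e_2> = -28/sqrt(105), <v, e_3> = -28/sqrt(770).
Square and sum: Σ |<v, e_j>|^2 = 152/11.
Compute ||v||^2 = v·v = 14.
Deficit = 14 − 152/11 = 2/11 ≥ 0, confirming Bessel's inequality. (The deficit equals ||v − Σ <v,e_j> e_j||^2, the squared distance from v to span{e_j}.)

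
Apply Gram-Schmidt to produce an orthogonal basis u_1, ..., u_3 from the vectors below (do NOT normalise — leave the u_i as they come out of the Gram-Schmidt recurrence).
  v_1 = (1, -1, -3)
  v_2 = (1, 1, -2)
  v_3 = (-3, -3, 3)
Orthogonal basis:
  u_1 = (1, -1, -3)
  u_2 = (5/11, 17/11, -4/11)
  u_3 = (-1, 1/5, -2/5)

Apply the Gram-Schmidt recurrence
  u_1 = v_1
  u_i = v_i − Σ_{j<i} ((v_i · u_j) / (u_j · u_j)) · u_j.

Step by step this gives:
  u_1 = (1, -1, -3)
  u_2 = (5/11, 17/11, -4/11)
  u_3 = (-1, 1/5, -2/5)

Orthogonality check:
  u_2 · u_1 = 0 (should be 0)
  u_3 · u_1 = 0 (should be 0)
  u_3 · u_2 = 0 (should be 0)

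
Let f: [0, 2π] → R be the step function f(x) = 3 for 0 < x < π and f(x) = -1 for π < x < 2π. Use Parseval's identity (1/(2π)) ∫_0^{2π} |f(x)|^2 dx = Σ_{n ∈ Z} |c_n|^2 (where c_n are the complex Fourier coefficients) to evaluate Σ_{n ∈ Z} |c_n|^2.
Σ |c_n|^2 = 5

Parseval equates the L^2 energy of f (normalised by 1/(2π)) with the ℓ^2 sum of its Fourier coefficients: (1/(2π)) ∫_0^{2π} |f|^2 = Σ |c_n|^2.
Compute the left side: (1/(2π)) [∫_0^π 3^2 dx + ∫_π^{2π} (-1)^2 dx] = (1/(2π)) · (9π + 1π) = (9 + 1)/2 = 5.
So Σ_{n ∈ Z} |c_n|^2 = 5.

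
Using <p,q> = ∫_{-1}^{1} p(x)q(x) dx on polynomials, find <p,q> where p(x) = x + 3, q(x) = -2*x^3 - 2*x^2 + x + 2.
<p,q> = 118/15

Expand the product: p(x)·q(x) = -2*x^4 - 8*x^3 - 5*x^2 + 5*x + 6.
∫_{-1}^{1} of each monomial x^k gives [2/(k+1) if k even, 0 if k odd]. Integrating term-by-term (or equivalently evaluating the antiderivative F(x) = -2*x^5/5 - 2*x^4 - 5*x^3/3 + 5*x^2/2 + 6*x at the endpoints):
  F(1) − F(−1) = 133/30 − (-103/30) = 118/15.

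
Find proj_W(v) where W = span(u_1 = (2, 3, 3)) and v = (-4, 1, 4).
proj_W(v) = (7/11, 21/22, 21/22)

Set up U = [u_1 | ... | u_1] ∈ R^(3×1). The projector onto W = col(U) is P = U (U^T U)^(-1) U^T.
Compute U^T U =
  [22],
and U^T v = (7).
Solve U^T U · c = U^T v for the coefficients: c = (7/22). The projection is proj_W(v) = U c.
Check: (v - proj_W(v)) · u_1 = 0  (should be 0).
Result: proj_W(v) = (7/11, 21/22, 21/22).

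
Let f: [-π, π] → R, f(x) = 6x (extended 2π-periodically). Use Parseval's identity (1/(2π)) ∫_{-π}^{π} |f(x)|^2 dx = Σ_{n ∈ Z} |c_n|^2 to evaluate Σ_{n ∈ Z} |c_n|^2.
Σ |c_n|^2 = 12π^2

Expand and integrate term by term over [-π, π]:
  ∫ (6x)^2 dx = 36·(2π^3/3); ∫ 2·6·(0)·x dx = 0 (odd integrand); ∫ 0^2 dx = 0·2π.
So (1/(2π)) ∫_{-π}^{π} (6x)^2 dx = 36π^2/3 + 0 = 12π^2.
Parseval ⇒ Σ |c_n|^2 = 12π^2.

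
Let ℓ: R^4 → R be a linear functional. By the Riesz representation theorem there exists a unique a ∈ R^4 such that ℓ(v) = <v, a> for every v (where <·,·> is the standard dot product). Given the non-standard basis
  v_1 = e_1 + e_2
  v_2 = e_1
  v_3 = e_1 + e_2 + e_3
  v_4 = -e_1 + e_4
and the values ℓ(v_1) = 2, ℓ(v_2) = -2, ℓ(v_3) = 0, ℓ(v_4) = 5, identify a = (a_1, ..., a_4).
a = (-2, 4, -2, 3)

Write a = (a_1, ..., a_4) in the standard basis. For each basis vector v_i, ℓ(v_i) = <v_i, a> is a linear equation in the a_j's. Collect the n equations into a matrix system V a = ℓ, where row i of V is v_i (expressed in the standard basis). Since V is invertible (lower-triangular with 1s on the diagonal, up to permutation), solve by back-substitution:
  V =
[[1, 1, 0, 0],
 [1, 0, 0, 0],
 [1, 1, 1, 0],
 [-1, 0, 0, 1]]
  V a = (2, -2, 0, 5)
Solving gives a = (-2, 4, -2, 3).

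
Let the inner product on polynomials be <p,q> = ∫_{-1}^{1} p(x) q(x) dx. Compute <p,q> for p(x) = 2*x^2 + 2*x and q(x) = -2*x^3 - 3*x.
<p,q> = -28/5

Expand the product: p(x)·q(x) = -4*x^5 - 4*x^4 - 6*x^3 - 6*x^2.
∫_{-1}^{1} of each monomial x^k gives [2/(k+1) if k even, 0 if k odd]. Integrating term-by-term (or equivalently evaluating the antiderivative F(x) = -2*x^6/3 - 4*x^5/5 - 3*x^4/2 - 2*x^3 at the endpoints):
  F(1) − F(−1) = -149/30 − (19/30) = -28/5.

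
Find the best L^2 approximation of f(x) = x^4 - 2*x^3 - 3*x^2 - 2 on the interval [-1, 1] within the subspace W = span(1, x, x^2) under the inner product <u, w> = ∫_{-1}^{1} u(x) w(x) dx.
g(x) = -15*x^2/7 - 6*x/5 - 73/35

The best approximation g ∈ W is the orthogonal projection of f onto W. Writing g = a_0 + a_1 x + a_2 x^2, the coefficients solve the normal equations G · a = b where
  G_{ij} = <φ_i, φ_j> and b_i = <f, φ_i>, with φ_0 = 1, φ_1 = x, φ_2 = x^2.
G =
  [2, 0, 2/3]
  [0, 2/3, 0]
  [2/3, 0, 2/5],
b = (-28/5, -4/5, -236/105).
Solving gives a_0 = -73/35, a_1 = -6/5, a_2 = -15/7, so
  g(x) = -15*x^2/7 - 6*x/5 - 73/35.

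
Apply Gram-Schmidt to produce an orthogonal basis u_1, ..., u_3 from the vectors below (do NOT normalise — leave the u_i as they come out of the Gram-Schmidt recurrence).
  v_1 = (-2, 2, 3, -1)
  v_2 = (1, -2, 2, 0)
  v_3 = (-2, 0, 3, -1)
Orthogonal basis:
  u_1 = (-2, 2, 3, -1)
  u_2 = (1, -2, 2, 0)
  u_3 = (-8/9, -2/3, -2/9, -2/9)

Apply the Gram-Schmidt recurrence
  u_1 = v_1
  u_i = v_i − Σ_{j<i} ((v_i · u_j) / (u_j · u_j)) · u_j.

Step by step this gives:
  u_1 = (-2, 2, 3, -1)
  u_2 = (1, -2, 2, 0)
  u_3 = (-8/9, -2/3, -2/9, -2/9)

Orthogonality check:
  u_2 · u_1 = 0 (should be 0)
  u_3 · u_1 = 0 (should be 0)
  u_3 · u_2 = 0 (should be 0)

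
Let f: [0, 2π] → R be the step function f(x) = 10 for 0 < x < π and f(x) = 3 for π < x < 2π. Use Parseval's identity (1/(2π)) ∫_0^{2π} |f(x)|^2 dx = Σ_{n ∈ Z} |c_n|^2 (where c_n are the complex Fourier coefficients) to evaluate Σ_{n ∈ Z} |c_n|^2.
Σ |c_n|^2 = 109/2

Parseval equates the L^2 energy of f (normalised by 1/(2π)) with the ℓ^2 sum of its Fourier coefficients: (1/(2π)) ∫_0^{2π} |f|^2 = Σ |c_n|^2.
Compute the left side: (1/(2π)) [∫_0^π 10^2 dx + ∫_π^{2π} 3^2 dx] = (1/(2π)) · (100π + 9π) = (100 + 9)/2 = 109/2.
So Σ_{n ∈ Z} |c_n|^2 = 109/2.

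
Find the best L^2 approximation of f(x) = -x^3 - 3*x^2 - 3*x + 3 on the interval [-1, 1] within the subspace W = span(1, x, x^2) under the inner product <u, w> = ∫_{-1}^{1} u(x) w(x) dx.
g(x) = -3*x^2 - 18*x/5 + 3

The best approximation g ∈ W is the orthogonal projection of f onto W. Writing g = a_0 + a_1 x + a_2 x^2, the coefficients solve the normal equations G · a = b where
  G_{ij} = <φ_i, φ_j> and b_i = <f, φ_i>, with φ_0 = 1, φ_1 = x, φ_2 = x^2.
G =
  [2, 0, 2/3]
  [0, 2/3, 0]
  [2/3, 0, 2/5],
b = (4, -12/5, 4/5).
Solving gives a_0 = 3, a_1 = -18/5, a_2 = -3, so
  g(x) = -3*x^2 - 18*x/5 + 3.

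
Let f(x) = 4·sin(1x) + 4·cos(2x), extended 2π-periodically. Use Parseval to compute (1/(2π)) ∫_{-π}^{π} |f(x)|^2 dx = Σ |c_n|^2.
Σ |c_n|^2 = 16

Expand |f|^2 and use orthogonality of {sin(nx), cos(mx)} on [-π, π]:
  ∫_{-π}^{π} sin(nx)^2 dx = π, ∫ cos(mx)^2 dx = π, and cross terms integrate to 0.
So ∫_{-π}^{π} f(x)^2 dx = 4^2 · π + 4^2 · π = (16 + 16)π.
Divide by 2π: (16 + 16)/2 = 16.
By Parseval, this equals Σ |c_n|^2.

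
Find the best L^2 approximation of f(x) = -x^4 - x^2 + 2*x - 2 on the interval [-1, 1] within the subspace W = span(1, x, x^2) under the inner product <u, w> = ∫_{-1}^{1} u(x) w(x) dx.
g(x) = -13*x^2/7 + 2*x - 67/35

The best approximation g ∈ W is the orthogonal projection of f onto W. Writing g = a_0 + a_1 x + a_2 x^2, the coefficients solve the normal equations G · a = b where
  G_{ij} = <φ_i, φ_j> and b_i = <f, φ_i>, with φ_0 = 1, φ_1 = x, φ_2 = x^2.
G =
  [2, 0, 2/3]
  [0, 2/3, 0]
  [2/3, 0, 2/5],
b = (-76/15, 4/3, -212/105).
Solving gives a_0 = -67/35, a_1 = 2, a_2 = -13/7, so
  g(x) = -13*x^2/7 + 2*x - 67/35.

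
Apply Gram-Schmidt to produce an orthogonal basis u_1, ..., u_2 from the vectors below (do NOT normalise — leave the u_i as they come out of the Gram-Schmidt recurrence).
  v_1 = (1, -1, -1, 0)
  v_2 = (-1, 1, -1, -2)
Orthogonal basis:
  u_1 = (1, -1, -1, 0)
  u_2 = (-2/3, 2/3, -4/3, -2)

Apply the Gram-Schmidt recurrence
  u_1 = v_1
  u_i = v_i − Σ_{j<i} ((v_i · u_j) / (u_j · u_j)) · u_j.

Step by step this gives:
  u_1 = (1, -1, -1, 0)
  u_2 = (-2/3, 2/3, -4/3, -2)

Orthogonality check:
  u_2 · u_1 = 0 (should be 0)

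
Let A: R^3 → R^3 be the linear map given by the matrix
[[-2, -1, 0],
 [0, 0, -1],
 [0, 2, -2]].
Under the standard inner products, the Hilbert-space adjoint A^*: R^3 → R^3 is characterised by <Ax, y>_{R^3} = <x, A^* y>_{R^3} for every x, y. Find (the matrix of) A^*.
A^* = A^T =
[[-2, 0, 0],
 [-1, 0, 2],
 [0, -1, -2]]

For real matrices with standard dot products, the defining identity <Ax, y> = <x, A^* y> gives (Ax)^T y = x^T (A^*) y, i.e. x^T A^T y = x^T (A^*) y. Since this holds for all x, y, we must have A^* = A^T. Therefore
A^* =
[[-2, 0, 0],
 [-1, 0, 2],
 [0, -1, -2]].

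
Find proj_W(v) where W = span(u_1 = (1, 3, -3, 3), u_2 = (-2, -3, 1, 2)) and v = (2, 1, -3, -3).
proj_W(v) = (389/220, 111/44, -147/220, -93/44)

Set up U = [u_1 | ... | u_2] ∈ R^(4×2). The projector onto W = col(U) is P = U (U^T U)^(-1) U^T.
Compute U^T U =
  [28, -8]
  [-8, 18],
and U^T v = (5, -16).
Solve U^T U · c = U^T v for the coefficients: c = (-19/220, -51/55). The projection is proj_W(v) = U c.
Check: (v - proj_W(v)) · u_1 = 0  (should be 0).
Check: (v - proj_W(v)) · u_2 = 0  (should be 0).
Result: proj_W(v) = (389/220, 111/44, -147/220, -93/44).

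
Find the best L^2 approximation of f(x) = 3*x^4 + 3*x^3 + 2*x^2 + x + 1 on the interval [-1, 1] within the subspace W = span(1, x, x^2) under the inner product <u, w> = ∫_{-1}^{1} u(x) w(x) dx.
g(x) = 32*x^2/7 + 14*x/5 + 26/35

The best approximation g ∈ W is the orthogonal projection of f onto W. Writing g = a_0 + a_1 x + a_2 x^2, the coefficients solve the normal equations G · a = b where
  G_{ij} = <φ_i, φ_j> and b_i = <f, φ_i>, with φ_0 = 1, φ_1 = x, φ_2 = x^2.
G =
  [2, 0, 2/3]
  [0, 2/3, 0]
  [2/3, 0, 2/5],
b = (68/15, 28/15, 244/105).
Solving gives a_0 = 26/35, a_1 = 14/5, a_2 = 32/7, so
  g(x) = 32*x^2/7 + 14*x/5 + 26/35.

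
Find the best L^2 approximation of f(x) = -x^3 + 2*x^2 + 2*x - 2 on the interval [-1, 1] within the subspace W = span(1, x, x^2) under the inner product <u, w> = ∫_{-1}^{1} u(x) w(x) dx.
g(x) = 2*x^2 + 7*x/5 - 2

The best approximation g ∈ W is the orthogonal projection of f onto W. Writing g = a_0 + a_1 x + a_2 x^2, the coefficients solve the normal equations G · a = b where
  G_{ij} = <φ_i, φ_j> and b_i = <f, φ_i>, with φ_0 = 1, φ_1 = x, φ_2 = x^2.
G =
  [2, 0, 2/3]
  [0, 2/3, 0]
  [2/3, 0, 2/5],
b = (-8/3, 14/15, -8/15).
Solving gives a_0 = -2, a_1 = 7/5, a_2 = 2, so
  g(x) = 2*x^2 + 7*x/5 - 2.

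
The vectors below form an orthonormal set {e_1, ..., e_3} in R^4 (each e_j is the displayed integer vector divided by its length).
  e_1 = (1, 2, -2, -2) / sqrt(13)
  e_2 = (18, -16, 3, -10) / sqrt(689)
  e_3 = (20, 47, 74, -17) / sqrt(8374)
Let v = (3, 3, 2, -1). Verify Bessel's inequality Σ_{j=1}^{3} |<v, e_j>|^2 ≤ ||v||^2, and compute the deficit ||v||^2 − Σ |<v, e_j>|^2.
Σ |<v, e_j>|^2 = 1617/79; ||v||^2 = 23; deficit = 200/79

Write each e_j = u_j / sqrt(<u_j, u_j>) where u_j is the displayed integer vector. Then <v, e_j> = <v, u_j> / sqrt(<u_j, u_j>), so |<v, e_j>|^2 = <v, u_j>^2 / <u_j, u_j>.
Coefficients: <v, e_1> = 7/sqrt(13), <v, e_2> = 22/sqrt(689), <v, e_3> = 366/sqrt(8374).
Square and sum: Σ |<v, e_j>|^2 = 1617/79.
Compute ||v||^2 = v·v = 23.
Deficit = 23 − 1617/79 = 200/79 ≥ 0, confirming Bessel's inequality. (The deficit equals ||v − Σ <v,e_j> e_j||^2, the squared distance from v to span{e_j}.)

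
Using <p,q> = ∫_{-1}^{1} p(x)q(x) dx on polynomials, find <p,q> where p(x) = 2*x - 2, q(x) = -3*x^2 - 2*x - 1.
<p,q> = 16/3

Expand the product: p(x)·q(x) = -6*x^3 + 2*x^2 + 2*x + 2.
∫_{-1}^{1} of each monomial x^k gives [2/(k+1) if k even, 0 if k odd]. Integrating term-by-term (or equivalently evaluating the antiderivative F(x) = -3*x^4/2 + 2*x^3/3 + x^2 + 2*x at the endpoints):
  F(1) − F(−1) = 13/6 − (-19/6) = 16/3.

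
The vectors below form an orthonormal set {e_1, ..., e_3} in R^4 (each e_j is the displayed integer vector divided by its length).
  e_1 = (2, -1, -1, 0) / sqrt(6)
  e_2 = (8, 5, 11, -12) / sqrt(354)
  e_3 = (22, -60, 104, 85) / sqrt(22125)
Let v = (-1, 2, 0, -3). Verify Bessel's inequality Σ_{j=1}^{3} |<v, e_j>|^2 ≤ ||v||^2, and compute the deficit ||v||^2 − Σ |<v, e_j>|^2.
Σ |<v, e_j>|^2 = 5201/375; ||v||^2 = 14; deficit = 49/375

Write each e_j = u_j / sqrt(<u_j, u_j>) where u_j is the displayed integer vector. Then <v, e_j> = <v, u_j> / sqrt(<u_j, u_j>), so |<v, e_j>|^2 = <v, u_j>^2 / <u_j, u_j>.
Coefficients: <v, e_1> = -4/sqrt(6), <v, e_2> = 38/sqrt(354), <v, e_3> = -397/sqrt(22125).
Square and sum: Σ |<v, e_j>|^2 = 5201/375.
Compute ||v||^2 = v·v = 14.
Deficit = 14 − 5201/375 = 49/375 ≥ 0, confirming Bessel's inequality. (The deficit equals ||v − Σ <v,e_j> e_j||^2, the squared distance from v to span{e_j}.)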